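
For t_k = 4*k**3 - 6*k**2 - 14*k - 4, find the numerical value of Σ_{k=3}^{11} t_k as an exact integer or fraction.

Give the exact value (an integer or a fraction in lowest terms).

Σ = 13464

Step 1: r(k) = (2*k**3 + 3*k**2 - 7*k - 10)/(2*k**3 - 3*k**2 - 7*k - 2).
Factor: A=1; B=1; C=k**3 - 3*k**2/2 - 7*k/2 - 1.
Key eq: (1)·f(k+1) = (1)·f(k) + (k**3 - 3*k**2/2 - 7*k/2 - 1).
Bound: deg f ≤ 4.
Match coefficients ⇒ f(k) = k*(k + 1)*(k**2 - 5*k + 2)/4.
Then R = B(k−1)f/C = k*(k**2 - 5*k + 2)/(2*(2*k**2 - 5*k - 2)), so s_k = R(k)·t_k = k*(k**3 - 4*k**2 - 3*k + 2).
Δs = 4*k**3 - 6*k**2 - 14*k - 4, as required.
Σ_(k=3)^(11) t_k = s_(12) − s_(3) = 13416 − (-48) = 13464.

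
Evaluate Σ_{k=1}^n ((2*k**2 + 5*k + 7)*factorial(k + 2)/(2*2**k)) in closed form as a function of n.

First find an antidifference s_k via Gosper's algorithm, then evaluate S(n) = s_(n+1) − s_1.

r(k) = (k + 3)*(5*k + 2*(k + 1)**2 + 12)/(2*(2*k**2 + 5*k + 7)) after simplifying.
Take A(k)=k/2 + 3/2, B(k)=1, C(k)=k**2 + 5*k/2 + 7/2.
Key eq: (k/2 + 3/2)·f(k+1) = (1)·f(k) + (k**2 + 5*k/2 + 7/2).
d = 1 from the (1,0,2) case.
Match coefficients ⇒ f(k) = 2*k + 1.
Certificate R = B(k−1)f/C = 2*(2*k + 1)/(2*k**2 + 5*k + 7) gives s_k = (2*k + 1)*factorial(k + 2)/2**k.
Verify: (2*k**2 + 5*k + 7)*factorial(k + 2)/(2*2**k) matches t_k.
Telescope: S(n) = s_(n+1) − s_(1) = 2**(-n - 1)*(2*n + 3)*factorial(n + 3) − (9) = -9 + n*factorial(n + 3)/2**n + 3*factorial(n + 3)/(2*2**n).

S(n) = -9 + n*factorial(n + 3)/2**n + 3*factorial(n + 3)/(2*2**n)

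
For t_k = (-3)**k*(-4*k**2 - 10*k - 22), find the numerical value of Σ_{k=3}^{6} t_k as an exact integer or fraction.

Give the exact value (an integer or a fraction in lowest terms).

r(k) = 3*(-2*k**2 - 9*k - 18)/(2*k**2 + 5*k + 11) after simplifying.
Factor: A=-3; B=1; C=k**2 + 5*k/2 + 11/2.
Solve (-3)·f(k+1) − (1)·f(k) = k**2 + 5*k/2 + 11/2.
d = 2 from the (0,0,2) case.
A polynomial solution: f(k) = -(k**2 + k + 4)/4.
So s_k = (B(k−1)f/C)·t_k = (-(k**2 + k + 4)/(2*(2*k**2 + 5*k + 11)))·t_k = (-3)**k*(k**2 + k + 4).
Δs = (-3)**k*(-4*k**2 - 10*k - 22), as required.
Evaluate s at k=7 and k=3: -131220 and -432; difference -130788.

Σ = -130788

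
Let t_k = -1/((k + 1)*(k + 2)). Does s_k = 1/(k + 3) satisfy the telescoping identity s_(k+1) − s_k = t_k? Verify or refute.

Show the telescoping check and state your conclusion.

Invalid: residual 2*(2*k + 5)/(k**4 + 10*k**3 + 35*k**2 + 50*k + 24) ≠ 0.

s_(k+1) = 1/(k + 4)
s_(k+1) − s_k = -1/((k + 3)*(k + 4))
(s_(k+1) − s_k) − t_k = 2*(2*k + 5)/(k**4 + 10*k**3 + 35*k**2 + 50*k + 24)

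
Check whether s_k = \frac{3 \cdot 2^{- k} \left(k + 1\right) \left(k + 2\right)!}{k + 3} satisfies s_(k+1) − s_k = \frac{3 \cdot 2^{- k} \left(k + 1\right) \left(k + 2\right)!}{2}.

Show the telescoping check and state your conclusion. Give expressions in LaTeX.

s_(k+1) = 3*(k + 2)*factorial(k + 3)/(2*2**k*(k + 4))
s_(k+1) − s_k = 3*(k**3 + 6*k**2 + 11*k + 10)*factorial(k + 2)/(2*2**k*(k + 3)*(k + 4))
(s_(k+1) − s_k) − t_k = -3*(k**2 + 4*k + 1)*factorial(k + 2)/(2**k*(k + 3)*(k + 4))

Invalid: residual - \frac{3 \cdot 2^{- k} \left(k^{2} + 4 k + 1\right) \left(k + 2\right)!}{\left(k + 3\right) \left(k + 4\right)} ≠ 0.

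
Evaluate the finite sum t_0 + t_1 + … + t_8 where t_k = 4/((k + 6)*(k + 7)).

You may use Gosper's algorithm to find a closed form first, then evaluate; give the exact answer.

Σ = 2/5

Compute t_(k+1)/t_k: get (k + 6)/(k + 8).
Gosper form: A/B · C(k+1)/C(k) with A=k + 6, B=k + 8, C=1.
f must satisfy (k + 6)·f(k+1) − (k + 7)·f(k) = 1.
From deg A=1, deg B=1, deg C=0: d=1.
A polynomial solution: f(k) = k/6.
Get s_k = R·t_k = 2*k/(3*(k + 6)) with R(k) = B(k−1)f(k)/C(k) = k*(k + 7)/6.
Δs = 4/(k**2 + 13*k + 42), as required.
Evaluate s at k=9 and k=0: 2/5 and 0; difference 2/5.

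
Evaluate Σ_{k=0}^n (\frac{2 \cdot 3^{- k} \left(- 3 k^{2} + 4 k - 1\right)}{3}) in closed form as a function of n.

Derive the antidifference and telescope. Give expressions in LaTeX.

Ratio r(k) = k*(3*k + 2)/(3*(3*k**2 - 4*k + 1)).
Take A(k)=1/3, B(k)=1, C(k)=k**2 - 4*k/3 + 1/3.
Key eq: (1/3)·f(k+1) = (1)·f(k) + (k**2 - 4*k/3 + 1/3).
Degrees (0,0,2) ⇒ d ≤ 2.
Solve for f: f(k) = -(3*k**2 - k + 2)/2 (degree 2 ≤ 2).
Then R = B(k−1)f/C = -3*(3*k**2 - k + 2)/(2*(k - 1)*(3*k - 1)), so s_k = R(k)·t_k = (3*k**2 - k + 2)/3**k.
s_(k+1) − s_k = 2*(-3*k**2 + 4*k - 1)/(3*3**k) = t_k.
Telescope: S(n) = s_(n+1) − s_(0) = 3**(-n - 1)*(3*n**2 + 5*n + 4) − (2) = (-6*3**n + 3*n**2 + 5*n + 4)/(3*3**n).

S(n) = \frac{3^{- n} \left(- 6 \cdot 3^{n} + 3 n^{2} + 5 n + 4\right)}{3}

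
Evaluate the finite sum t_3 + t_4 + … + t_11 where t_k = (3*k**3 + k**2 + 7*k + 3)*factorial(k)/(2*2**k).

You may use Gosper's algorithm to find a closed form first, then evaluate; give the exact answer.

Compute t_(k+1)/t_k: get (k + 1)*(7*k + 3*(k + 1)**3 + (k + 1)**2 + 10)/(2*(3*k**3 + k**2 + 7*k + 3)).
Gosper form: A/B · C(k+1)/C(k) with A=k/2 + 1/2, B=1, C=k**3 + k**2/3 + 7*k/3 + 1.
Need (k/2 + 1/2)·f(k+1) − (1)·f(k) = k**3 + k**2/3 + 7*k/3 + 1.
d = 2 from the (1,0,3) case.
Solving with deg f ≤ 2: f(k) = 2*(3*k**2 - 2*k - 2)/3.
Then R = B(k−1)f/C = 2*(3*k**2 - 2*k - 2)/(3*k**3 + k**2 + 7*k + 3), so s_k = R(k)·t_k = (3*k**2 - 2*k - 2)*factorial(k)/2**k.
Check: Δs_k = (3*k**3 + k**2 + 7*k + 3)*factorial(k)/(2*2**k). ✓
Telescoping: Σ = s_(12) − s_(3) = 94958325/2 − (57/4) = 189916593/4.

Σ = 189916593/4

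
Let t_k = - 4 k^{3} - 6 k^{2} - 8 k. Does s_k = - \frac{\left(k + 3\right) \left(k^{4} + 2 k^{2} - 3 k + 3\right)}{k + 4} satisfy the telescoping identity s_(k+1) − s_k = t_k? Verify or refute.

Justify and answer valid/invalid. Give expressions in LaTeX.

s_(k+1) = -(k + 4)*(-3*k + (k + 1)**4 + 2*(k + 1)**2)/(k + 5)
s_(k+1) − s_k = (-4*k**5 - 39*k**4 - 120*k**3 - 162*k**2 - 125*k - 3)/(k**2 + 9*k + 20)
(s_(k+1) − s_k) − t_k = (3*k**4 + 22*k**3 + 30*k**2 + 35*k - 3)/(k**2 + 9*k + 20)

Invalid: residual \frac{3 k^{4} + 22 k^{3} + 30 k^{2} + 35 k - 3}{k^{2} + 9 k + 20} ≠ 0.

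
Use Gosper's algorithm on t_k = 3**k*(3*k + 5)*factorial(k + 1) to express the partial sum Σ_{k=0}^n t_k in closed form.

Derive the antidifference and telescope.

S(n) = 3*3**n*factorial(n + 2) - 1

Ratio r(k) = 3*(k + 2)*(3*k + 8)/(3*k + 5).
So A=3*k + 6 and B=1, with C=k + 5/3.
Need (3*k + 6)·f(k+1) − (1)·f(k) = k + 5/3.
Bound: deg f ≤ 0.
Match coefficients ⇒ f(k) = 1/3.
Get s_k = R·t_k = 3**k*factorial(k + 1) with R(k) = B(k−1)f(k)/C(k) = 1/(3*k + 5).
s_(k+1) − s_k = 3**k*(3*k + 5)*factorial(k + 1) = t_k.
Σ_(k=0)^n t_k = s_(n+1) − s_(0) = (3**(n + 1)*factorial(n + 2)) − (1), i.e. 3*3**n*factorial(n + 2) - 1.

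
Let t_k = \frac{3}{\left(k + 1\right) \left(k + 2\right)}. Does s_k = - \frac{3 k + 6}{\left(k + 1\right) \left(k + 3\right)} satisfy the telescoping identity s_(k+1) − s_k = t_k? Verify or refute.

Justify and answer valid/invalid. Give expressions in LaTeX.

Invalid: residual \frac{3 \left(- 2 k - 5\right)}{k^{4} + 10 k^{3} + 35 k^{2} + 50 k + 24} ≠ 0.

s_(k+1) = 3*(-k - 3)/((k + 2)*(k + 4))
s_(k+1) − s_k = 3*(k**2 + 5*k + 7)/(k**4 + 10*k**3 + 35*k**2 + 50*k + 24)
(s_(k+1) − s_k) − t_k = 3*(-2*k - 5)/(k**4 + 10*k**3 + 35*k**2 + 50*k + 24)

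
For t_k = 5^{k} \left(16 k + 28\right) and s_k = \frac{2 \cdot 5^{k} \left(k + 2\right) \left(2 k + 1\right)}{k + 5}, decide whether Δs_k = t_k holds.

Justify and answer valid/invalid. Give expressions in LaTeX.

Invalid: residual \frac{5^{k} \left(- 48 k^{2} - 312 k - 414\right)}{k^{2} + 11 k + 30} ≠ 0.

s_(k+1) = 10*5**k*(k + 3)*(2*k + 3)/(k + 6)
s_(k+1) − s_k = 5**k*(16*k**3 + 156*k**2 + 476*k + 426)/(k**2 + 11*k + 30)
(s_(k+1) − s_k) − t_k = 5**k*(-48*k**2 - 312*k - 414)/(k**2 + 11*k + 30)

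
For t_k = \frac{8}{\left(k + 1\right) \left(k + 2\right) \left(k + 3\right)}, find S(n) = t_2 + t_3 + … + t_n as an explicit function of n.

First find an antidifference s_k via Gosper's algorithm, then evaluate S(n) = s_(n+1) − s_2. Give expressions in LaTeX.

S(n) = \frac{n^{2} + 5 n - 6}{3 \left(n^{2} + 5 n + 6\right)}

t_(k+1)/t_k = (k + 1)/(k + 4).
Gosper form: A/B · C(k+1)/C(k) with A=k + 1, B=k + 4, C=1.
Key eq: (k + 1)·f(k+1) = (k + 3)·f(k) + (1).
deg f ≤ 2 (via 1,1,0).
Solve for f: f(k) = k*(k + 3)/4 (degree 2 ≤ 2).
Get s_k = R·t_k = 2*k*(k + 3)/((k + 1)*(k + 2)) with R(k) = B(k−1)f(k)/C(k) = k*(k + 3)**2/4.
s_(k+1) − s_k = 8/(k**3 + 6*k**2 + 11*k + 6) = t_k.
Evaluate: s_(n+1) = 2*(n**2 + 5*n + 4)/(n**2 + 5*n + 6); subtract s_(2) = 5/3 ⇒ S(n) = (n**2 + 5*n - 6)/(3*(n**2 + 5*n + 6)).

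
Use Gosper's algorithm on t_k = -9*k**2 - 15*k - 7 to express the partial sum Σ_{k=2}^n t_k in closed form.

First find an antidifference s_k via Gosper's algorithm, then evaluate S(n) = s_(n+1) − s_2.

S(n) = -3*n**3 - 12*n**2 - 16*n + 31

Compute t_(k+1)/t_k: get (9*k**2 + 33*k + 31)/(9*k**2 + 15*k + 7).
Factor: A=1; B=1; C=k**2 + 5*k/3 + 7/9.
f must satisfy (1)·f(k+1) − (1)·f(k) = k**2 + 5*k/3 + 7/9.
d = 3 from the (0,0,2) case.
Solve for f: f(k) = k*(3*k**2 + 3*k + 1)/9 (degree 3 ≤ 3).
Certificate R = B(k−1)f/C = k*(3*k**2 + 3*k + 1)/(9*k**2 + 15*k + 7) gives s_k = k*(-3*k**2 - 3*k - 1).
Check: Δs_k = -9*k**2 - 15*k - 7. ✓
Σ_(k=2)^n t_k = s_(n+1) − s_(2) = (-3*n**3 - 12*n**2 - 16*n - 7) − (-38), i.e. -3*n**3 - 12*n**2 - 16*n + 31.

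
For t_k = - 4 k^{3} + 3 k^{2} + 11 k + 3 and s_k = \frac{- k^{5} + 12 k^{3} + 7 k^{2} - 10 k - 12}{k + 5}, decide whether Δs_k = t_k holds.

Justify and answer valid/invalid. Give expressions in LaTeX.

s_(k+1) = (-10*k - (k + 1)**5 + 12*(k + 1)**3 + 7*(k + 1)**2 - 22)/(k + 6)
s_(k+1) − s_k = (-4*k**5 - 35*k**4 - 36*k**3 + 168*k**2 + 243*k + 52)/(k**2 + 11*k + 30)
(s_(k+1) − s_k) − t_k = 2*(3*k**4 + 20*k**3 - 23*k**2 - 60*k - 19)/(k**2 + 11*k + 30)

Invalid: residual \frac{2 \left(3 k^{4} + 20 k^{3} - 23 k^{2} - 60 k - 19\right)}{k^{2} + 11 k + 30} ≠ 0.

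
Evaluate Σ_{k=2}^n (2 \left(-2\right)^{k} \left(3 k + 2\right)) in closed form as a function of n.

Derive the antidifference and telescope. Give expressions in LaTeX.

Step 1: r(k) = 2*(-3*k - 5)/(3*k + 2).
Gosper form: A/B · C(k+1)/C(k) with A=-2, B=1, C=k + 2/3.
Need (-2)·f(k+1) − (1)·f(k) = k + 2/3.
Bound: deg f ≤ 1.
Solving with deg f ≤ 1: f(k) = -k/3.
So s_k = (B(k−1)f/C)·t_k = (-k/(3*k + 2))·t_k = (-2)**(k + 1)*k.
s_(k+1) − s_k = 2*(-2)**k*(3*k + 2) = t_k.
Σ_(k=2)^n t_k = s_(n+1) − s_(2) = ((-2)**(n + 2)*(n + 1)) − (-16), i.e. 4*(-2)**n*n + 4*(-2)**n + 16.

S(n) = 4 \left(-2\right)^{n} n + 4 \left(-2\right)^{n} + 16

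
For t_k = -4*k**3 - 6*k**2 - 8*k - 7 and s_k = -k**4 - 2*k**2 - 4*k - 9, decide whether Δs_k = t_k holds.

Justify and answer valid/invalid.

valid (s_(k+1) − s_k reduces to t_k)

s_(k+1) = -4*k - (k + 1)**4 - 2*(k + 1)**2 - 13
s_(k+1) − s_k = -4*k**3 - 6*k**2 - 8*k - 7
(s_(k+1) − s_k) − t_k = 0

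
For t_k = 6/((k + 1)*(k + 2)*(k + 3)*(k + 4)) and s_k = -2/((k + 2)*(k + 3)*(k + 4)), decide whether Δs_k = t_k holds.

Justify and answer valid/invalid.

s_(k+1) = -2/((k + 3)*(k + 4)*(k + 5))
s_(k+1) − s_k = 6/((k + 2)*(k + 3)*(k + 4)*(k + 5))
(s_(k+1) − s_k) − t_k = -24/((k + 1)*(k + 2)*(k + 3)*(k + 4)*(k + 5))

Invalid: residual -24/(k**5 + 15*k**4 + 85*k**3 + 225*k**2 + 274*k + 120) ≠ 0.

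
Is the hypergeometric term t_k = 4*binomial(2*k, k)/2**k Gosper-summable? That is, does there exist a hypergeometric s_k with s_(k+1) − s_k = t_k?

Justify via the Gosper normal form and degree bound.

The ratio is (2*k + 1)/(k + 1).
Take A(k)=2*k + 1, B(k)=k + 1, C(k)=1.
Need (2*k + 1)·f(k+1) − (k)·f(k) = 1.
From deg A=1, deg B=1, deg C=0: d=-1.
Bound -1 < 0, so the key equation has no polynomial solution.

No — key equation has no polynomial f.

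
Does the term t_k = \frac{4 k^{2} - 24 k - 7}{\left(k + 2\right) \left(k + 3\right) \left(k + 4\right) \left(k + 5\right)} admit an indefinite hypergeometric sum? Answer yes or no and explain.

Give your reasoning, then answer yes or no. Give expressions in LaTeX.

Compute t_(k+1)/t_k: get (4*k**3 - 8*k**2 - 59*k - 54)/(4*k**3 - 151*k - 42).
Normal form (A,B,C) = (k + 2, k + 6, k**2 - 6*k - 7/4).
Set up (k + 2)·f(k+1) − (k + 5)·f(k) − (k**2 - 6*k - 7/4) = 0.
deg f ≤ 3 (via 1,1,2).
Solving with deg f ≤ 3: f(k) = -k*(k**2 + 105*k - 22)/96.
R(k) = B(k−1)·f(k)/C(k) = -k*(k + 5)*(k**2 + 105*k - 22)/(24*(4*k**2 - 24*k - 7)); s_k = R·t_k = k*(-k**2 - 105*k + 22)/(24*(k + 2)*(k + 3)*(k + 4)).
Check: Δs_k = (4*k**2 - 24*k - 7)/(k**4 + 14*k**3 + 71*k**2 + 154*k + 120). ✓

Yes. s_k = \frac{k \left(- k^{2} - 105 k + 22\right)}{24 \left(k + 2\right) \left(k + 3\right) \left(k + 4\right)}.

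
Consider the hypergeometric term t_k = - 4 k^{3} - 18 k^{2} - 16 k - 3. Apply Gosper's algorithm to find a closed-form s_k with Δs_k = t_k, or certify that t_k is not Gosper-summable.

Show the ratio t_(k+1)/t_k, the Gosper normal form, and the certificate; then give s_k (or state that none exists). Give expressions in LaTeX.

s_k = k \left(- k^{3} - 4 k^{2} + 2\right)

Ratio r(k) = (4*k**3 + 30*k**2 + 64*k + 41)/(4*k**3 + 18*k**2 + 16*k + 3).
Normal form (A,B,C) = (1, 1, k**3 + 9*k**2/2 + 4*k + 3/4).
Key eq: (1)·f(k+1) = (1)·f(k) + (k**3 + 9*k**2/2 + 4*k + 3/4).
deg f ≤ 4 (via 0,0,3).
Match coefficients ⇒ f(k) = k*(k**3 + 4*k**2 - 2)/4.
R(k) = B(k−1)·f(k)/C(k) = k*(k**3 + 4*k**2 - 2)/(4*k**3 + 18*k**2 + 16*k + 3); s_k = R·t_k = k*(-k**3 - 4*k**2 + 2).
Check: Δs_k = -4*k**3 - 18*k**2 - 16*k - 3. ✓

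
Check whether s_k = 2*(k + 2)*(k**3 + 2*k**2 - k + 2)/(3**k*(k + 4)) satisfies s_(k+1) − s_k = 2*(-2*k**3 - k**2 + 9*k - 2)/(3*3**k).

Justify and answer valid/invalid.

s_(k+1) = 2*(k + 3)*(-k + (k + 1)**3 + 2*(k + 1)**2 + 1)/(3*3**k*(k + 5))
s_(k+1) − s_k = 2*(-2*k**5 - 15*k**4 - 16*k**3 + 61*k**2 + 88*k - 12)/(3*3**k*(k**2 + 9*k + 20))
(s_(k+1) − s_k) − t_k = 4*(2*k**4 + 12*k**3 + k**2 - 37*k + 14)/(3*3**k*(k**2 + 9*k + 20))

Invalid: residual 4*(2*k**4 + 12*k**3 + k**2 - 37*k + 14)/(3*3**k*(k**2 + 9*k + 20)) ≠ 0.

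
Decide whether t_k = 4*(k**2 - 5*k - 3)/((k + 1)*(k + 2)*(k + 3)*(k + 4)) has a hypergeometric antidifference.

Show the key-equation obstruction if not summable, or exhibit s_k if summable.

r(k) = (k**3 - 2*k**2 - 10*k - 7)/(k**3 - 28*k - 15) after simplifying.
Take A(k)=k + 1, B(k)=k + 5, C(k)=k**2 - 5*k - 3.
Solve (k + 1)·f(k+1) − (k + 4)·f(k) = k**2 - 5*k - 3.
Bound: deg f ≤ 3.
Solving with deg f ≤ 3: f(k) = -k*(k**2 + 12*k + 5)/6.
R(k) = B(k−1)·f(k)/C(k) = -k*(k + 4)*(k**2 + 12*k + 5)/(6*(k**2 - 5*k - 3)); s_k = R·t_k = 2*k*(-k**2 - 12*k - 5)/(3*(k + 1)*(k + 2)*(k + 3)).
Verify: 4*(k**2 - 5*k - 3)/(k**4 + 10*k**3 + 35*k**2 + 50*k + 24) matches t_k.

Yes. s_k = 2*k*(-k**2 - 12*k - 5)/(3*(k + 1)*(k + 2)*(k + 3)).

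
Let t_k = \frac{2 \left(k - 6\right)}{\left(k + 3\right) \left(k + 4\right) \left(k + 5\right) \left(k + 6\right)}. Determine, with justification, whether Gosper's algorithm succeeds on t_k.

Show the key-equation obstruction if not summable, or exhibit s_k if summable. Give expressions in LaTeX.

r(k) = (k - 5)*(k + 3)/((k - 6)*(k + 7)) after simplifying.
Factor: A=k + 3; B=k + 7; C=k - 6.
Set up (k + 3)·f(k+1) − (k + 6)·f(k) − (k - 6) = 0.
From deg A=1, deg B=1, deg C=1: d=3.
A polynomial solution: f(k) = -k*(k**2 + 12*k + 67)/40.
Certificate R = B(k−1)f/C = -k*(k + 6)*(k**2 + 12*k + 67)/(40*(k - 6)) gives s_k = k*(-k**2 - 12*k - 67)/(20*(k + 3)*(k + 4)*(k + 5)).
Δs = 2*(k - 6)/(k**4 + 18*k**3 + 119*k**2 + 342*k + 360), as required.

Yes. s_k = \frac{k \left(- k^{2} - 12 k - 67\right)}{20 \left(k + 3\right) \left(k + 4\right) \left(k + 5\right)}.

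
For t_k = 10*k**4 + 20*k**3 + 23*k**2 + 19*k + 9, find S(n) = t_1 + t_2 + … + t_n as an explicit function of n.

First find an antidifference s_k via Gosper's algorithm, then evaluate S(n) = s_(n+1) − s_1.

Compute t_(k+1)/t_k: get (10*k**4 + 60*k**3 + 143*k**2 + 165*k + 81)/(10*k**4 + 20*k**3 + 23*k**2 + 19*k + 9).
So A=1 and B=1, with C=k**4 + 2*k**3 + 23*k**2/10 + 19*k/10 + 9/10.
Solve (1)·f(k+1) − (1)·f(k) = k**4 + 2*k**3 + 23*k**2/10 + 19*k/10 + 9/10.
deg f ≤ 5 (via 0,0,4).
Match coefficients ⇒ f(k) = k*(2*k**4 + k**2 + 3*k + 3)/10.
So s_k = (B(k−1)f/C)·t_k = (k*(2*k**4 + k**2 + 3*k + 3)/(10*k**4 + 20*k**3 + 23*k**2 + 19*k + 9))·t_k = k*(2*k**4 + k**2 + 3*k + 3).
Verify: 10*k**4 + 20*k**3 + 23*k**2 + 19*k + 9 matches t_k.
Evaluate: s_(n+1) = 2*n**5 + 10*n**4 + 21*n**3 + 26*n**2 + 22*n + 9; subtract s_(1) = 9 ⇒ S(n) = n*(2*n**4 + 10*n**3 + 21*n**2 + 26*n + 22).

S(n) = n*(2*n**4 + 10*n**3 + 21*n**2 + 26*n + 22)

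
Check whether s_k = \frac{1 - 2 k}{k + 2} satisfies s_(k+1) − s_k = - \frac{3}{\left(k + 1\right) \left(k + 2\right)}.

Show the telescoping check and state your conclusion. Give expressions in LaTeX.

Invalid: residual \frac{2 \left(2 - k\right)}{k^{3} + 6 k^{2} + 11 k + 6} ≠ 0.

s_(k+1) = (-2*k - 1)/(k + 3)
s_(k+1) − s_k = -5/(k**2 + 5*k + 6)
(s_(k+1) − s_k) − t_k = 2*(2 - k)/(k**3 + 6*k**2 + 11*k + 6)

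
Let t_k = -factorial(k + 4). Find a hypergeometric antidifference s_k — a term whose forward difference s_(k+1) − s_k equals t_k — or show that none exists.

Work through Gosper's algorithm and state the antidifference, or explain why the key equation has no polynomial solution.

Compute t_(k+1)/t_k: get k + 5.
So A=k + 5 and B=1, with C=1.
Set up (k + 5)·f(k+1) − (1)·f(k) − (1) = 0.
Bound: deg f ≤ -1.
d = -1 < 0 ⇒ no nonzero polynomial f; not summable.

no hypergeometric antidifference exists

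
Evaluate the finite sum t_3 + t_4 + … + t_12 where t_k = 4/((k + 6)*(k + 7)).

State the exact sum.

Σ = 40/171

Compute t_(k+1)/t_k: get (k + 6)/(k + 8).
A = k + 6, B = k + 8, C = 1.
Need (k + 6)·f(k+1) − (k + 7)·f(k) = 1.
Bound: deg f ≤ 1.
Coefficient equations give f(k) = k/6.
Certificate R = B(k−1)f/C = k*(k + 7)/6 gives s_k = 2*k/(3*(k + 6)).
s_(k+1) − s_k = 4/(k**2 + 13*k + 42) = t_k.
Telescoping: Σ = s_(13) − s_(3) = 26/57 − (2/9) = 40/171.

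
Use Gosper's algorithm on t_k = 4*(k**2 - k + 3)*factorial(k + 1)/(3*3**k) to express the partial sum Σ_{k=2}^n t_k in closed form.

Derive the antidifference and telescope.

S(n) = -8/3 + 4*n*factorial(n + 2)/(3*3**n)

The ratio is (k + 2)*(-k + (k + 1)**2 + 2)/(3*(k**2 - k + 3)).
A = k/3 + 2/3, B = 1, C = k**2 - k + 3.
Key eq: (k/3 + 2/3)·f(k+1) = (1)·f(k) + (k**2 - k + 3).
Bound: deg f ≤ 1.
Match coefficients ⇒ f(k) = 3*(k - 1).
Certificate R = B(k−1)f/C = 3*(k - 1)/(k**2 - k + 3) gives s_k = 4*(k - 1)*factorial(k + 1)/3**k.
Verify: 4*(k**2 - k + 3)*factorial(k + 1)/(3*3**k) matches t_k.
Telescope: S(n) = s_(n+1) − s_(2) = 4*3**(-n - 1)*n*factorial(n + 2) − (8/3) = -8/3 + 4*n*factorial(n + 2)/(3*3**n).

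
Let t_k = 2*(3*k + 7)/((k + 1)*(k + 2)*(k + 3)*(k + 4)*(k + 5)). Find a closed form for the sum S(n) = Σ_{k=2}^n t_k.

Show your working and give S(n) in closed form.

Step 1: r(k) = (k + 1)*(3*k + 10)/((k + 6)*(3*k + 7)).
Normal form (A,B,C) = (k + 1, k + 6, k + 7/3).
Need (k + 1)·f(k+1) − (k + 5)·f(k) = k + 7/3.
deg f ≤ 4 (via 1,1,1).
Solve for f: f(k) = k*(k + 2)*(k**2 + 8*k + 19)/36 (degree 4 ≤ 4).
R(k) = B(k−1)·f(k)/C(k) = k*(k + 2)*(k + 5)*(k**2 + 8*k + 19)/(12*(3*k + 7)); s_k = R·t_k = k*(k**2 + 8*k + 19)/(6*(k**3 + 8*k**2 + 19*k + 12)).
Δs = 2*(3*k + 7)/(k**5 + 15*k**4 + 85*k**3 + 225*k**2 + 274*k + 120), as required.
Evaluate: s_(n+1) = (n**3 + 11*n**2 + 38*n + 28)/(6*(n**3 + 11*n**2 + 38*n + 40)); subtract s_(2) = 13/90 ⇒ S(n) = (n**3 + 11*n**2 + 38*n - 50)/(45*(n**3 + 11*n**2 + 38*n + 40)).

S(n) = (n**3 + 11*n**2 + 38*n - 50)/(45*(n**3 + 11*n**2 + 38*n + 40))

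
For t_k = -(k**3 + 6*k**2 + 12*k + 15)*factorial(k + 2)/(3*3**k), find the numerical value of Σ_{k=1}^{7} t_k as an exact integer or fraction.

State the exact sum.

t_(k+1)/t_k = (k**4 + 12*k**3 + 54*k**2 + 115*k + 102)/(3*(k**3 + 6*k**2 + 12*k + 15)).
Factor: A=k/3 + 1; B=1; C=k**3 + 6*k**2 + 12*k + 15.
f must satisfy (k/3 + 1)·f(k+1) − (1)·f(k) = k**3 + 6*k**2 + 12*k + 15.
d = 2 from the (1,0,3) case.
Solve for f: f(k) = 3*(k**2 + 4*k + 1) (degree 2 ≤ 2).
R(k) = B(k−1)·f(k)/C(k) = 3*(k**2 + 4*k + 1)/(k**3 + 6*k**2 + 12*k + 15); s_k = R·t_k = -(k**2 + 4*k + 1)*factorial(k + 2)/3**k.
Check: Δs_k = -(k**3 + 6*k**2 + 12*k + 15)*factorial(k + 2)/(3*3**k). ✓
Evaluate s at k=8 and k=1: -4345600/81 and -12; difference -4344628/81.

Σ = -4344628/81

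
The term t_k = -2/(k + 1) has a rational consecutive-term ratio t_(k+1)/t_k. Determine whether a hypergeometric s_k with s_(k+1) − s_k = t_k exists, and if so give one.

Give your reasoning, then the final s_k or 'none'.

none (Gosper's algorithm certifies no s_k)

Compute t_(k+1)/t_k: get (k + 1)/(k + 2).
So A=k + 1 and B=k + 2, with C=1.
Set up (k + 1)·f(k+1) − (k + 1)·f(k) − (1) = 0.
Degrees (1,1,0) ⇒ d ≤ 0.
Generic f = c0 gives residual -1; -1 = 0 cannot hold, so t_k is not Gosper-summable.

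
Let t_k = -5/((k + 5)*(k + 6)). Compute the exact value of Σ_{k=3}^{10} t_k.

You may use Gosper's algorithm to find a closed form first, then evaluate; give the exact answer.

Compute t_(k+1)/t_k: get (k + 5)/(k + 7).
A = k + 5, B = k + 7, C = 1.
Solve (k + 5)·f(k+1) − (k + 6)·f(k) = 1.
d = 1 from the (1,1,0) case.
Solving with deg f ≤ 1: f(k) = k/5.
R(k) = B(k−1)·f(k)/C(k) = k*(k + 6)/5; s_k = R·t_k = -k/(k + 5).
Δs = -5/(k**2 + 11*k + 30), as required.
Σ_(k=3)^(10) t_k = s_(11) − s_(3) = -11/16 − (-3/8) = -5/16.

Σ = -5/16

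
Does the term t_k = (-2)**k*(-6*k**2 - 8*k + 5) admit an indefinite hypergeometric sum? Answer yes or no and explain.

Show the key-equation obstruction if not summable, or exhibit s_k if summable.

r(k) = 2*(-6*k**2 - 20*k - 9)/(6*k**2 + 8*k - 5) after simplifying.
Factor: A=-2; B=1; C=k**2 + 4*k/3 - 5/6.
Set up (-2)·f(k+1) − (1)·f(k) − (k**2 + 4*k/3 - 5/6) = 0.
Bound: deg f ≤ 2.
A polynomial solution: f(k) = -(2*k**2 - 3)/6.
Certificate R = B(k−1)f/C = -(2*k**2 - 3)/(6*k**2 + 8*k - 5) gives s_k = (-2)**k*(2*k**2 - 3).
Check: Δs_k = (-2)**k*(-6*k**2 - 8*k + 5). ✓

Yes. s_k = (-2)**k*(2*k**2 - 3).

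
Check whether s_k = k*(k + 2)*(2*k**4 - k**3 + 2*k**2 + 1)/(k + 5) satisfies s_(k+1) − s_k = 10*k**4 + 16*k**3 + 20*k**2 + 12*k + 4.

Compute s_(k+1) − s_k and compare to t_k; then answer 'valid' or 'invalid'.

Invalid: residual 3*(-8*k**5 - 67*k**4 - 98*k**3 - 112*k**2 - 63*k - 20)/(k**2 + 11*k + 30) ≠ 0.

s_(k+1) = (k + 1)*(k + 3)*(2*(k + 1)**4 - (k + 1)**3 + 2*(k + 1)**2 + 1)/(k + 6)
s_(k+1) − s_k = (10*k**6 + 102*k**5 + 295*k**4 + 418*k**3 + 400*k**2 + 215*k + 60)/(k**2 + 11*k + 30)
(s_(k+1) − s_k) − t_k = 3*(-8*k**5 - 67*k**4 - 98*k**3 - 112*k**2 - 63*k - 20)/(k**2 + 11*k + 30)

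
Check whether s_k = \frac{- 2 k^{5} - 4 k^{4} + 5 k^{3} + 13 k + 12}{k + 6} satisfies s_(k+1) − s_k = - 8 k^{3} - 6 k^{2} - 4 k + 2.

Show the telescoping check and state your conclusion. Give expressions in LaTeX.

Invalid: residual \frac{3 \left(6 k^{4} + 56 k^{3} + 39 k^{2} + 25 k - 8\right)}{k^{2} + 13 k + 42} ≠ 0.

s_(k+1) = (13*k - 2*(k + 1)**5 - 4*(k + 1)**4 + 5*(k + 1)**3 + 25)/(k + 7)
s_(k+1) − s_k = (-8*k**5 - 92*k**4 - 250*k**3 - 185*k**2 - 67*k + 60)/(k**2 + 13*k + 42)
(s_(k+1) − s_k) − t_k = 3*(6*k**4 + 56*k**3 + 39*k**2 + 25*k - 8)/(k**2 + 13*k + 42)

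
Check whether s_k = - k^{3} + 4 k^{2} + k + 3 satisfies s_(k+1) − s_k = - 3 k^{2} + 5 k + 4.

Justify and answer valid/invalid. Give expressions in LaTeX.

Valid: the claim telescopes to t_k.

s_(k+1) = -k**3 + k**2 + 6*k + 7
s_(k+1) − s_k = -3*k**2 + 5*k + 4
(s_(k+1) − s_k) − t_k = 0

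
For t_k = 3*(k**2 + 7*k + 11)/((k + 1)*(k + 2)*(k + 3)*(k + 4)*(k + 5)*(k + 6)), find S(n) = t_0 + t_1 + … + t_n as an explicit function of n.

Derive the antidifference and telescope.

Compute t_(k+1)/t_k: get (k + 1)*(7*k + (k + 1)**2 + 18)/((k + 7)*(k**2 + 7*k + 11)).
Factor: A=k + 1; B=k + 7; C=k**2 + 7*k + 11.
f must satisfy (k + 1)·f(k+1) − (k + 6)·f(k) = k**2 + 7*k + 11.
deg f ≤ 5 (via 1,1,2).
Coefficient equations give f(k) = k*(k + 2)*(k + 4)*(k**2 + 9*k + 23)/45.
Get s_k = R·t_k = k*(k**2 + 9*k + 23)/(15*(k**3 + 9*k**2 + 23*k + 15)) with R(k) = B(k−1)f(k)/C(k) = k*(k + 2)*(k + 4)*(k + 6)*(k**2 + 9*k + 23)/(45*(k**2 + 7*k + 11)).
Verify: 3*(k**2 + 7*k + 11)/(k**6 + 21*k**5 + 175*k**4 + 735*k**3 + 1624*k**2 + 1764*k + 720) matches t_k.
s_(n+1) = (n**3 + 12*n**2 + 44*n + 33)/(15*(n**3 + 12*n**2 + 44*n + 48)) and s_(0) = 0, so S(n) = (n**3 + 12*n**2 + 44*n + 33)/(15*(n**3 + 12*n**2 + 44*n + 48)).

S(n) = (n**3 + 12*n**2 + 44*n + 33)/(15*(n**3 + 12*n**2 + 44*n + 48))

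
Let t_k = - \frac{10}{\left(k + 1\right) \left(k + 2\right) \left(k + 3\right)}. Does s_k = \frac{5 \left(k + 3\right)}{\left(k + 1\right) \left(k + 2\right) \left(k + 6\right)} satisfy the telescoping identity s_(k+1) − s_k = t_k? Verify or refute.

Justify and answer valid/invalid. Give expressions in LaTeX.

s_(k+1) = 5*(k + 4)/((k + 2)*(k + 3)*(k + 7))
s_(k+1) − s_k = 5*(-2*k**2 - 17*k - 39)/(k**5 + 19*k**4 + 131*k**3 + 401*k**2 + 540*k + 252)
(s_(k+1) − s_k) − t_k = 45*(k + 5)/(k**5 + 19*k**4 + 131*k**3 + 401*k**2 + 540*k + 252)

Invalid: residual \frac{45 \left(k + 5\right)}{k^{5} + 19 k^{4} + 131 k^{3} + 401 k^{2} + 540 k + 252} ≠ 0.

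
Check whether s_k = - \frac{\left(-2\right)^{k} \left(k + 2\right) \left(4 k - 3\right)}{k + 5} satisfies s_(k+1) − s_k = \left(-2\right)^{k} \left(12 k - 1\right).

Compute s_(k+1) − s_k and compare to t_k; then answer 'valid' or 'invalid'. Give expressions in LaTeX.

s_(k+1) = 2*(-2)**k*(k + 3)*(4*k + 1)/(k + 6)
s_(k+1) − s_k = (-2)**k*(12*k**3 + 95*k**2 + 160*k - 6)/(k**2 + 11*k + 30)
(s_(k+1) − s_k) − t_k = (-2)**k*(-36*k**2 - 189*k + 24)/(k**2 + 11*k + 30)

Invalid: residual \frac{\left(-2\right)^{k} \left(- 36 k^{2} - 189 k + 24\right)}{k^{2} + 11 k + 30} ≠ 0.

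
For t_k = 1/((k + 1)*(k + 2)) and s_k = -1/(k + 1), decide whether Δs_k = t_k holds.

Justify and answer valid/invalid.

Valid: the claim telescopes to t_k.

s_(k+1) = -1/(k + 2)
s_(k+1) − s_k = 1/((k + 1)*(k + 2))
(s_(k+1) − s_k) − t_k = 0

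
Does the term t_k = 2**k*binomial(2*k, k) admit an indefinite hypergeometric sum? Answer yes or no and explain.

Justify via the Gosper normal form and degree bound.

The ratio is 4*(2*k + 1)/(k + 1).
Take A(k)=8*k + 4, B(k)=k + 1, C(k)=1.
f must satisfy (8*k + 4)·f(k+1) − (k)·f(k) = 1.
d = -1 from the (1,1,0) case.
deg f ≤ -1 is impossible — no certificate.

No. Not Gosper-summable.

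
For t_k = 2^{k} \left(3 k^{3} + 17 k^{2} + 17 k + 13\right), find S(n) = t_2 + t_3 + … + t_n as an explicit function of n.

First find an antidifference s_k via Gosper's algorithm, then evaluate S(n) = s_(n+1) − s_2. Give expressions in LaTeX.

S(n) = 6 \cdot 2^{n} n^{3} + 16 \cdot 2^{n} n^{2} + 20 \cdot 2^{n} n + 16 \cdot 2^{n} - 116

Compute t_(k+1)/t_k: get 2*(3*k**3 + 26*k**2 + 60*k + 50)/(3*k**3 + 17*k**2 + 17*k + 13).
Take A(k)=2, B(k)=1, C(k)=k**3 + 17*k**2/3 + 17*k/3 + 13/3.
Key eq: (2)·f(k+1) = (1)·f(k) + (k**3 + 17*k**2/3 + 17*k/3 + 13/3).
deg f ≤ 3 (via 0,0,3).
A polynomial solution: f(k) = (3*k**3 - k**2 + 3*k + 3)/3.
Get s_k = R·t_k = 2**k*(3*k**3 - k**2 + 3*k + 3) with R(k) = B(k−1)f(k)/C(k) = (3*k**3 - k**2 + 3*k + 3)/(3*k**3 + 17*k**2 + 17*k + 13).
Check: Δs_k = 2**k*(3*k**3 + 17*k**2 + 17*k + 13). ✓
s_(n+1) = 2**(n + 1)*(3*n**3 + 8*n**2 + 10*n + 8) and s_(2) = 116, so S(n) = 6*2**n*n**3 + 16*2**n*n**2 + 20*2**n*n + 16*2**n - 116.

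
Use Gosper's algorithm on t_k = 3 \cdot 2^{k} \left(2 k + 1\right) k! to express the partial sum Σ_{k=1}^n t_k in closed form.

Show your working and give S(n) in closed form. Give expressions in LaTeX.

Ratio r(k) = 2*(k + 1)*(2*k + 3)/(2*k + 1).
Normal form (A,B,C) = (2*k + 2, 1, k + 1/2).
Need (2*k + 2)·f(k+1) − (1)·f(k) = k + 1/2.
d = 0 from the (1,0,1) case.
Match coefficients ⇒ f(k) = 1/2.
So s_k = (B(k−1)f/C)·t_k = (1/(2*k + 1))·t_k = 3*2**k*factorial(k).
Δs = 3*2**k*(2*k + 1)*factorial(k), as required.
Evaluate: s_(n+1) = 6*2**n*factorial(n + 1); subtract s_(1) = 6 ⇒ S(n) = 6*2**n*factorial(n + 1) - 6.

S(n) = 6 \cdot 2^{n} \left(n + 1\right)! - 6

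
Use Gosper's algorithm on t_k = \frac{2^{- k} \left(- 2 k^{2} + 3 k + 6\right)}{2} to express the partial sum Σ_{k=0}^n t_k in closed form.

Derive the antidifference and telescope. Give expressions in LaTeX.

S(n) = 3 + 2^{- n} n^{2} + \frac{5 \cdot 2^{- n} n}{2}

t_(k+1)/t_k = (2*k**2 + k - 7)/(2*(2*k**2 - 3*k - 6)).
Normal form (A,B,C) = (1/2, 1, k**2 - 3*k/2 - 3).
f must satisfy (1/2)·f(k+1) − (1)·f(k) = k**2 - 3*k/2 - 3.
Bound: deg f ≤ 2.
Coefficient equations give f(k) = -(k - 1)*(2*k + 3).
Certificate R = B(k−1)f/C = -2*(k - 1)*(2*k + 3)/(2*k**2 - 3*k - 6) gives s_k = (2*k**2 + k - 3)/2**k.
s_(k+1) − s_k = (-2*k**2 + 3*k + 6)/(2*2**k) = t_k.
Evaluate: s_(n+1) = 2**(-n - 1)*n*(2*n + 5); subtract s_(0) = -3 ⇒ S(n) = 3 + n**2/2**n + 5*n/(2*2**n).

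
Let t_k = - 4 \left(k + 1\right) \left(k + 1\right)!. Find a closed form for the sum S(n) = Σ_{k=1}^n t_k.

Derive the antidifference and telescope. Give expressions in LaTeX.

S(n) = 8 - 4 \left(n + 2\right)!

Ratio r(k) = (k + 2)**2/(k + 1).
Factor: A=k + 2; B=1; C=k + 1.
f must satisfy (k + 2)·f(k+1) − (1)·f(k) = k + 1.
From deg A=1, deg B=0, deg C=1: d=0.
Solving with deg f ≤ 0: f(k) = 1.
Certificate R = B(k−1)f/C = 1/(k + 1) gives s_k = -4*factorial(k + 1).
Δs = -4*(k + 1)*factorial(k + 1), as required.
s_(n+1) = -4*factorial(n + 2) and s_(1) = -8, so S(n) = 8 - 4*factorial(n + 2).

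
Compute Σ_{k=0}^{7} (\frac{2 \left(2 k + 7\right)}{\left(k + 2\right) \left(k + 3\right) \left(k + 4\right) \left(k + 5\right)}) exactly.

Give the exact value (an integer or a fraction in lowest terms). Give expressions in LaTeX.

Σ = 7/30

Compute t_(k+1)/t_k: get (k + 2)*(2*k + 9)/((k + 6)*(2*k + 7)).
A = k + 2, B = k + 6, C = k + 7/2.
Key eq: (k + 2)·f(k+1) = (k + 5)·f(k) + (k + 7/2).
Bound: deg f ≤ 3.
Solving with deg f ≤ 3: f(k) = k*(k + 3)*(k + 6)/16.
Certificate R = B(k−1)f/C = k*(k + 3)*(k + 5)*(k + 6)/(8*(2*k + 7)) gives s_k = k*(k + 6)/(4*(k**2 + 6*k + 8)).
Δs = 2*(2*k + 7)/(k**4 + 14*k**3 + 71*k**2 + 154*k + 120), as required.
Telescoping: Σ = s_(8) − s_(0) = 7/30 − (0) = 7/30.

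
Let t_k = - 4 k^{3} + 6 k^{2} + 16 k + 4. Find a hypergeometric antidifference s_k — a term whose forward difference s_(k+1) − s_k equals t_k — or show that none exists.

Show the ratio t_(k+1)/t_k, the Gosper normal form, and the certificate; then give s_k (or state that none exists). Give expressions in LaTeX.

s_k = k \left(- k^{3} + 4 k^{2} + 4 k - 3\right)

t_(k+1)/t_k = (2*k**3 + 3*k**2 - 8*k - 11)/(2*k**3 - 3*k**2 - 8*k - 2).
Normal form (A,B,C) = (1, 1, k**3 - 3*k**2/2 - 4*k - 1).
Need (1)·f(k+1) − (1)·f(k) = k**3 - 3*k**2/2 - 4*k - 1.
From deg A=0, deg B=0, deg C=3: d=4.
Solving with deg f ≤ 4: f(k) = k*(k**3 - 4*k**2 - 4*k + 3)/4.
Then R = B(k−1)f/C = k*(k**3 - 4*k**2 - 4*k + 3)/(2*(2*k**3 - 3*k**2 - 8*k - 2)), so s_k = R(k)·t_k = k*(-k**3 + 4*k**2 + 4*k - 3).
Verify: -4*k**3 + 6*k**2 + 16*k + 4 matches t_k.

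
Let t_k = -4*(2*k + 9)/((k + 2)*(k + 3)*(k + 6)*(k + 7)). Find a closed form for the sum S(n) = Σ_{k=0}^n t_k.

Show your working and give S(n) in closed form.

Step 1: r(k) = (k + 2)*(k + 6)*(2*k + 11)/((k + 4)*(k + 8)*(2*k + 9)).
So A=k + 2 and B=k + 8, with C=k**3 + 27*k**2/2 + 121*k/2 + 90.
f must satisfy (k + 2)·f(k+1) − (k + 7)·f(k) = k**3 + 27*k**2/2 + 121*k/2 + 90.
d = 5 from the (1,1,3) case.
Match coefficients ⇒ f(k) = k*(k + 3)*(k + 4)*(k + 5)*(k + 8)/24.
So s_k = (B(k−1)f/C)·t_k = (k*(k + 3)*(k + 7)*(k + 8)/(12*(2*k + 9)))·t_k = k*(-k - 8)/(3*(k**2 + 8*k + 12)).
Check: Δs_k = 4*(-2*k - 9)/(k**4 + 18*k**3 + 113*k**2 + 288*k + 252). ✓
Evaluate: s_(n+1) = (-n**2 - 10*n - 9)/(3*(n**2 + 10*n + 21)); subtract s_(0) = 0 ⇒ S(n) = (-n**2 - 10*n - 9)/(3*(n**2 + 10*n + 21)).

S(n) = (-n**2 - 10*n - 9)/(3*(n**2 + 10*n + 21))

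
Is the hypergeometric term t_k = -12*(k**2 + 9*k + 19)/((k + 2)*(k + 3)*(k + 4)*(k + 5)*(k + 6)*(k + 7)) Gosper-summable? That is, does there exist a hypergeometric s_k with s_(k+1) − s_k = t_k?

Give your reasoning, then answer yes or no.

Yes. s_k = k*(-k**2 - 12*k - 44)/(12*(k**3 + 12*k**2 + 44*k + 48)).

Step 1: r(k) = (k + 2)*(9*k + (k + 1)**2 + 28)/((k + 8)*(k**2 + 9*k + 19)).
Take A(k)=k + 2, B(k)=k + 8, C(k)=k**2 + 9*k + 19.
Solve (k + 2)·f(k+1) − (k + 7)·f(k) = k**2 + 9*k + 19.
d = 5 from the (1,1,2) case.
Solving with deg f ≤ 5: f(k) = k*(k + 3)*(k + 5)*(k**2 + 12*k + 44)/144.
So s_k = (B(k−1)f/C)·t_k = (k*(k + 3)*(k + 5)*(k + 7)*(k**2 + 12*k + 44)/(144*(k**2 + 9*k + 19)))·t_k = k*(-k**2 - 12*k - 44)/(12*(k**3 + 12*k**2 + 44*k + 48)).
Check: Δs_k = 12*(-k**2 - 9*k - 19)/(k**6 + 27*k**5 + 295*k**4 + 1665*k**3 + 5104*k**2 + 8028*k + 5040). ✓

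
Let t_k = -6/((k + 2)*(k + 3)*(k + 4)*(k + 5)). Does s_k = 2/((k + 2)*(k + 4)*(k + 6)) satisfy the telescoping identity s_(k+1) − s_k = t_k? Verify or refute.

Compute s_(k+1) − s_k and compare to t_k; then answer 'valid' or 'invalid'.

Invalid: residual 6*(4*k + 23)/(k**6 + 27*k**5 + 295*k**4 + 1665*k**3 + 5104*k**2 + 8028*k + 5040) ≠ 0.

s_(k+1) = 2/((k + 3)*(k + 5)*(k + 7))
s_(k+1) − s_k = 2/((k + 3)*(k + 5)*(k + 7)) - 2/((k + 2)*(k + 4)*(k + 6))
(s_(k+1) − s_k) − t_k = 6*(4*k + 23)/(k**6 + 27*k**5 + 295*k**4 + 1665*k**3 + 5104*k**2 + 8028*k + 5040)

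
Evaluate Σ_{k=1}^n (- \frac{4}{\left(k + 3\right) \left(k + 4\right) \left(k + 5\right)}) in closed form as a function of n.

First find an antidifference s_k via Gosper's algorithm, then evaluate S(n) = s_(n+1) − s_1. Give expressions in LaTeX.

S(n) = \frac{n \left(- n - 9\right)}{10 \left(n^{2} + 9 n + 20\right)}

Ratio r(k) = (k + 3)/(k + 6).
Normal form (A,B,C) = (k + 3, k + 6, 1).
Set up (k + 3)·f(k+1) − (k + 5)·f(k) − (1) = 0.
From deg A=1, deg B=1, deg C=0: d=2.
Solving with deg f ≤ 2: f(k) = k*(k + 7)/24.
Get s_k = R·t_k = k*(-k - 7)/(6*(k + 3)*(k + 4)) with R(k) = B(k−1)f(k)/C(k) = k*(k + 5)*(k + 7)/24.
s_(k+1) − s_k = -4/(k**3 + 12*k**2 + 47*k + 60) = t_k.
Evaluate: s_(n+1) = (-n**2 - 9*n - 8)/(6*(n**2 + 9*n + 20)); subtract s_(1) = -1/15 ⇒ S(n) = n*(-n - 9)/(10*(n**2 + 9*n + 20)).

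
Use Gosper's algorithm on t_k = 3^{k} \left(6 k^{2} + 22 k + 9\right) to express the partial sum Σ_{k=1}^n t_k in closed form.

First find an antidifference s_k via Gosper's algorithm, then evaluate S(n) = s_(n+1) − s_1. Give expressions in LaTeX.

Step 1: r(k) = 3*(6*k**2 + 34*k + 37)/(6*k**2 + 22*k + 9).
A = 3, B = 1, C = k**2 + 11*k/3 + 3/2.
Set up (3)·f(k+1) − (1)·f(k) − (k**2 + 11*k/3 + 3/2) = 0.
Bound: deg f ≤ 2.
Solve for f: f(k) = (3*k**2 + 2*k - 3)/6 (degree 2 ≤ 2).
So s_k = (B(k−1)f/C)·t_k = ((3*k**2 + 2*k - 3)/(6*k**2 + 22*k + 9))·t_k = 3**k*(3*k**2 + 2*k - 3).
Check: Δs_k = 3**k*(6*k**2 + 22*k + 9). ✓
Telescope: S(n) = s_(n+1) − s_(1) = 3**(n + 1)*(3*n**2 + 8*n + 2) − (6) = 9*3**n*n**2 + 24*3**n*n + 6*3**n - 6.

S(n) = 9 \cdot 3^{n} n^{2} + 24 \cdot 3^{n} n + 6 \cdot 3^{n} - 6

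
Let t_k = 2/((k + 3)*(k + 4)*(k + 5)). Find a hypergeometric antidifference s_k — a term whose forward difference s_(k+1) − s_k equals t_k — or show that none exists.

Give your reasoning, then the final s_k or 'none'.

r(k) = (k + 3)/(k + 6) after simplifying.
Factor: A=k + 3; B=k + 6; C=1.
Set up (k + 3)·f(k+1) − (k + 5)·f(k) − (1) = 0.
Bound: deg f ≤ 2.
Solve for f: f(k) = k*(k + 7)/24 (degree 2 ≤ 2).
Then R = B(k−1)f/C = k*(k + 5)*(k + 7)/24, so s_k = R(k)·t_k = k*(k + 7)/(12*(k + 3)*(k + 4)).
Δs = 2/(k**3 + 12*k**2 + 47*k + 60), as required.

s_k = k*(k + 7)/(12*(k + 3)*(k + 4))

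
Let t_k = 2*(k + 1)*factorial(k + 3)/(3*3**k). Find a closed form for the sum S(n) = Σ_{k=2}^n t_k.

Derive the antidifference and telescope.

S(n) = -80/3 + 2*factorial(n + 4)/(3*3**n)

Compute t_(k+1)/t_k: get (k + 2)*(k + 4)/(3*(k + 1)).
So A=k/3 + 4/3 and B=1, with C=k + 1.
Need (k/3 + 4/3)·f(k+1) − (1)·f(k) = k + 1.
d = 0 from the (1,0,1) case.
A polynomial solution: f(k) = 3.
R(k) = B(k−1)·f(k)/C(k) = 3/(k + 1); s_k = R·t_k = 2*factorial(k + 3)/3**k.
Verify: 2*(k + 1)*factorial(k + 3)/(3*3**k) matches t_k.
Evaluate: s_(n+1) = 2*3**(-n - 1)*factorial(n + 4); subtract s_(2) = 80/3 ⇒ S(n) = -80/3 + 2*factorial(n + 4)/(3*3**n).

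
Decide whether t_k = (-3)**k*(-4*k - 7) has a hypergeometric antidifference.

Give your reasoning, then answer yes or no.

t_(k+1)/t_k = 3*(-4*k - 11)/(4*k + 7).
A = -3, B = 1, C = k + 7/4.
f must satisfy (-3)·f(k+1) − (1)·f(k) = k + 7/4.
d = 1 from the (0,0,1) case.
Solve for f: f(k) = -(k + 1)/4 (degree 1 ≤ 1).
Then R = B(k−1)f/C = -(k + 1)/(4*k + 7), so s_k = R(k)·t_k = (-3)**k*(k + 1).
Check: Δs_k = (-3)**k*(-4*k - 7). ✓

Yes. s_k = (-3)**k*(k + 1).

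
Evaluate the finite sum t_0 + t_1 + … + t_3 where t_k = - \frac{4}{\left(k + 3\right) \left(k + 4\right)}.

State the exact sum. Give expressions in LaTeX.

Σ = -16/21

t_(k+1)/t_k = (k + 3)/(k + 5).
Factor: A=k + 3; B=k + 5; C=1.
Solve (k + 3)·f(k+1) − (k + 4)·f(k) = 1.
From deg A=1, deg B=1, deg C=0: d=1.
Match coefficients ⇒ f(k) = k/3.
Get s_k = R·t_k = -4*k/(3*k + 9) with R(k) = B(k−1)f(k)/C(k) = k*(k + 4)/3.
Verify: -4/(k**2 + 7*k + 12) matches t_k.
Telescoping: Σ = s_(4) − s_(0) = -16/21 − (0) = -16/21.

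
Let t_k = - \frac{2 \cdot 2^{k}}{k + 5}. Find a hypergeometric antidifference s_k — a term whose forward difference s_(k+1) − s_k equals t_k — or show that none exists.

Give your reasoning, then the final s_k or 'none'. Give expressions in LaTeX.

not Gosper-summable; s_k does not exist

r(k) = 2*(k + 5)/(k + 6) after simplifying.
Factor: A=2*k + 10; B=k + 6; C=1.
Solve (2*k + 10)·f(k+1) − (k + 5)·f(k) = 1.
deg f ≤ -1 (via 1,1,0).
Bound -1 < 0, so the key equation has no polynomial solution.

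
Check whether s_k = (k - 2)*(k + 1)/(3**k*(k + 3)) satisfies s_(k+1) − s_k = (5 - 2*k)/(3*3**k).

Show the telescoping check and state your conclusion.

s_(k+1) = (k - 1)*(k + 2)/(3*3**k*(k + 4))
s_(k+1) − s_k = (-2*k**3 - 5*k**2 + 19*k + 18)/(3*3**k*(k**2 + 7*k + 12))
(s_(k+1) − s_k) − t_k = 2*(2*k**2 + 4*k - 21)/(3*3**k*(k**2 + 7*k + 12))

Invalid: residual 2*(2*k**2 + 4*k - 21)/(3*3**k*(k**2 + 7*k + 12)) ≠ 0.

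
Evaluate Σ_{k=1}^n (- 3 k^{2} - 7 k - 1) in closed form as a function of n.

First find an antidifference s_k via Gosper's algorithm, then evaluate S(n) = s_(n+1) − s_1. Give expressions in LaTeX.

S(n) = n \left(- n^{2} - 5 n - 5\right)

The ratio is (3*k**2 + 13*k + 11)/(3*k**2 + 7*k + 1).
Take A(k)=1, B(k)=1, C(k)=k**2 + 7*k/3 + 1/3.
f must satisfy (1)·f(k+1) − (1)·f(k) = k**2 + 7*k/3 + 1/3.
d = 3 from the (0,0,2) case.
Coefficient equations give f(k) = k*(k**2 + 2*k - 2)/3.
So s_k = (B(k−1)f/C)·t_k = (k*(k**2 + 2*k - 2)/(3*k**2 + 7*k + 1))·t_k = k*(-k**2 - 2*k + 2).
s_(k+1) − s_k = -3*k**2 - 7*k - 1 = t_k.
s_(n+1) = -n**3 - 5*n**2 - 5*n - 1 and s_(1) = -1, so S(n) = n*(-n**2 - 5*n - 5).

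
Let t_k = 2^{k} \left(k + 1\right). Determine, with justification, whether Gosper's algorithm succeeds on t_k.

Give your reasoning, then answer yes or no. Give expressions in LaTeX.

Yes. s_k = 2^{k} \left(k - 1\right).

r(k) = 2*(k + 2)/(k + 1) after simplifying.
Take A(k)=2, B(k)=1, C(k)=k + 1.
Key eq: (2)·f(k+1) = (1)·f(k) + (k + 1).
Bound: deg f ≤ 1.
Coefficient equations give f(k) = k - 1.
So s_k = (B(k−1)f/C)·t_k = ((k - 1)/(k + 1))·t_k = 2**k*(k - 1).
Δs = 2**k*(k + 1), as required.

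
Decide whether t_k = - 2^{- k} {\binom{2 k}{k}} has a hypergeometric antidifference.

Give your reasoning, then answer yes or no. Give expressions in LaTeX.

Step 1: r(k) = (2*k + 1)/(k + 1).
Gosper form: A/B · C(k+1)/C(k) with A=2*k + 1, B=k + 1, C=1.
f must satisfy (2*k + 1)·f(k+1) − (k)·f(k) = 1.
deg f ≤ -1 (via 1,1,0).
deg f ≤ -1 is impossible — no certificate.

No. Not Gosper-summable.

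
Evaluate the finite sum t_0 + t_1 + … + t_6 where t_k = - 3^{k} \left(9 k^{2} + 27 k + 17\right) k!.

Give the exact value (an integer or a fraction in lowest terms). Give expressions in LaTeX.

Σ = -275561996

r(k) = 3*(9*k**3 + 54*k**2 + 98*k + 53)/(9*k**2 + 27*k + 17) after simplifying.
A = 3*k + 3, B = 1, C = k**2 + 3*k + 17/9.
Key eq: (3*k + 3)·f(k+1) = (1)·f(k) + (k**2 + 3*k + 17/9).
d = 1 from the (1,0,2) case.
Solve for f: f(k) = (3*k + 4)/9 (degree 1 ≤ 1).
Certificate R = B(k−1)f/C = (3*k + 4)/(9*k**2 + 27*k + 17) gives s_k = -3**k*(3*k + 4)*factorial(k).
Verify: -3**k*(9*k**2 + 27*k + 17)*factorial(k) matches t_k.
Sum = s_(7) − s_(0); s_(7) = -275562000, s_(0) = -4 ⇒ -275561996.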